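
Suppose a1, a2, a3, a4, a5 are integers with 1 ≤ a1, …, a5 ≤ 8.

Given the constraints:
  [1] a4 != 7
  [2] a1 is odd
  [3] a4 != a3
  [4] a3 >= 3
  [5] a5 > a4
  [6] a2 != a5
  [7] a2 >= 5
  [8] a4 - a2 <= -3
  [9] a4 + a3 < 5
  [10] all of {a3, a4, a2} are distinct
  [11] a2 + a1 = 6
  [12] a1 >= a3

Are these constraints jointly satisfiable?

Unsatisfiable

From constraint 7: a2 ≥ 5. From constraints 4 and 12: a1 ≥ a3 ≥ 3. Hence a2 + a1 ≥ 8. But constraint 11 requires a2 + a1 = 6, and 6 < 8. Contradiction.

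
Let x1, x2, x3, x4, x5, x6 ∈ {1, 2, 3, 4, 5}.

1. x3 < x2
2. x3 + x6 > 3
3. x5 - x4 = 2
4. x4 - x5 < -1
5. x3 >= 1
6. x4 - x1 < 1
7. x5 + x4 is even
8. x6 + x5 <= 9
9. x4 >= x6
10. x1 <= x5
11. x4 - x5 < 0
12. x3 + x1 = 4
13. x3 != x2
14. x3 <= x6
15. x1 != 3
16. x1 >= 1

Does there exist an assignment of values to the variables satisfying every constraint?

Satisfiable

The assignment x1 = 2, x2 = 4, x3 = 2, x4 = 2, x5 = 4, x6 = 2 works:
  constraint 2 holds since x3 + x6 = 4.
  constraint 3 holds since x5 - x4 = 2.
  constraint 4 holds since x4 - x5 = -2.
The rest check out directly.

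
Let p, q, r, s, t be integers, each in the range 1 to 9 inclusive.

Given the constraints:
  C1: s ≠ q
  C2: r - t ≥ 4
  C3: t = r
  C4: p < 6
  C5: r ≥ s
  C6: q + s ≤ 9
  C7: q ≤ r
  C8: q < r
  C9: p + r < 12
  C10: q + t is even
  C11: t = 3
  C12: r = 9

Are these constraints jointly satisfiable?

Constraint 11 fixes t = 3 and constraint 12 fixes r = 9, but constraint 3 requires t = r. Since 3 ≠ 9, contradiction.

Unsatisfiable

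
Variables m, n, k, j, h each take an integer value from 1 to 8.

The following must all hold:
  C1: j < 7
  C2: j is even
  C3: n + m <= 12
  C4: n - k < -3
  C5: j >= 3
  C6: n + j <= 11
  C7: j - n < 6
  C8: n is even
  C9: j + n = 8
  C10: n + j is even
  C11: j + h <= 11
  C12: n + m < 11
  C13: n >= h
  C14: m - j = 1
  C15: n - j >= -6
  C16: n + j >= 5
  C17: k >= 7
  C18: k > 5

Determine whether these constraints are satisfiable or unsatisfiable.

Satisfiable

Setting (m, n, k, j, h) = (7, 2, 7, 6, 2) satisfies everything: constraint 3: n + m = 9; constraint 4: n - k = -5, and the others follow.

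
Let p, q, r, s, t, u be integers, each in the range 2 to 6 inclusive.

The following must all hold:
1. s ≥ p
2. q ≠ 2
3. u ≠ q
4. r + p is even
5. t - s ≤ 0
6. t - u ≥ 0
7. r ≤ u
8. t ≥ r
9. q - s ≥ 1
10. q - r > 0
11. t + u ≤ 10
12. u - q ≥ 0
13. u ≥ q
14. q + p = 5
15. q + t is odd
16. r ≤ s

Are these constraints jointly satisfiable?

Unsatisfiable

Constraints 5, 6, 9, and 12 give t − u ≥ 0, u − q ≥ 0, q − s ≥ 1, s − t ≥ 0.
Adding all 4 inequalities: the left sides telescope to 0, and the right sides sum to 0 + 0 + 1 + 0 = 1. So 0 ≥ 1, which is false.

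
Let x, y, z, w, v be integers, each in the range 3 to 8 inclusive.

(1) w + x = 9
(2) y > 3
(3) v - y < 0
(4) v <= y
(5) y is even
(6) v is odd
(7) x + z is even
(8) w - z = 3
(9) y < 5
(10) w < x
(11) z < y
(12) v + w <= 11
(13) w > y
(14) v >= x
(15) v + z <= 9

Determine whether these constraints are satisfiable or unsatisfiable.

Constraints 3, 10, 13, and 14 give w < x, x ≤ v, v < y, y < w. Chaining: w < x ≤ v < y < w, which forces w < w — impossible.

Unsatisfiable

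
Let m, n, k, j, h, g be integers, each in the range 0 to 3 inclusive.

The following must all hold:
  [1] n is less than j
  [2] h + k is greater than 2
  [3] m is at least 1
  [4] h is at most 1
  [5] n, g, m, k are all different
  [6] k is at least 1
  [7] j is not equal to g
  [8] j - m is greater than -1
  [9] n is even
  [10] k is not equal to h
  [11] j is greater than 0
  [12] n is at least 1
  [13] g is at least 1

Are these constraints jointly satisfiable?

Constraints 3, 6, 12, and 13 confine each of n, g, m, k to the 3 values {1, …, 3} (the domain already gives each ≤ 3).
Constraint 5 requires all 4 of them to be distinct, but only 3 values are available — impossible by the pigeonhole principle.

Unsatisfiable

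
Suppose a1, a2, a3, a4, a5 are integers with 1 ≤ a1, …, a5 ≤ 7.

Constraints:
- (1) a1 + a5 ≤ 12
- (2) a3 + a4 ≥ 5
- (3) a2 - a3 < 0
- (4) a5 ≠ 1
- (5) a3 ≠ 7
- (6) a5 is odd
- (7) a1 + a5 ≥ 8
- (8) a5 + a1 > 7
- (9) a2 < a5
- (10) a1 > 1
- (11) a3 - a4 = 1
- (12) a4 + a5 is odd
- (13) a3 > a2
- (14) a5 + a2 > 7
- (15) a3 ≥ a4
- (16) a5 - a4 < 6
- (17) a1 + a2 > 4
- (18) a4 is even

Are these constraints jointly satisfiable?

Satisfiable

The assignment a1 = 3, a2 = 2, a3 = 3, a4 = 2, a5 = 7 works:
  constraint 1 holds since a1 + a5 = 10.
  constraint 2 holds since a3 + a4 = 5.
The rest check out directly.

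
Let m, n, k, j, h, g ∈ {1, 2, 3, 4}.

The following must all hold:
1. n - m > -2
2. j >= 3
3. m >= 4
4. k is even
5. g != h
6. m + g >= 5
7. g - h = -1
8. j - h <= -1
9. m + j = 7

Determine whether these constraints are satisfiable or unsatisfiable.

Satisfiable

Try m = 4, n = 3, k = 4, j = 3, h = 4, g = 3.
Check constraint 1: n - m = -1; constraint 6: m + g = 7. The remaining constraints are straightforward to verify.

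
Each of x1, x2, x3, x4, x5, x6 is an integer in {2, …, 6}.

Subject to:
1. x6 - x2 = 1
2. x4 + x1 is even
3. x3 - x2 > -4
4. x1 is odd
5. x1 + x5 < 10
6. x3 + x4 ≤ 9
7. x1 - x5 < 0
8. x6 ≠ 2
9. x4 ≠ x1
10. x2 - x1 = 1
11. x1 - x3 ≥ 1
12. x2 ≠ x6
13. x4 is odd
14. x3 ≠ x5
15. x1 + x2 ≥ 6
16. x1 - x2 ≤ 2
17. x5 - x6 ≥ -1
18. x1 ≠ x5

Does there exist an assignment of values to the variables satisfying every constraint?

Satisfiable

The assignment x1 = 3, x2 = 4, x3 = 2, x4 = 5, x5 = 6, x6 = 5 works:
  constraint 1 holds since x6 - x2 = 1.
  constraint 3 holds since x3 - x2 = -2.
  constraint 5 holds since x1 + x5 = 9.
The rest check out directly.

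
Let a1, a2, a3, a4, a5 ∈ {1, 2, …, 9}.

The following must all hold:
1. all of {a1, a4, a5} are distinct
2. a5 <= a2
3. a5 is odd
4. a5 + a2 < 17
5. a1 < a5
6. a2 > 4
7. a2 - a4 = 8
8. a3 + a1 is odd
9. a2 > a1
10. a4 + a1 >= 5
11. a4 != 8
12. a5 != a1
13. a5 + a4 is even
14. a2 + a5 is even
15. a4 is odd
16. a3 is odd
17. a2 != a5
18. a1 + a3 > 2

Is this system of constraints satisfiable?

Try a1 = 4, a2 = 9, a3 = 1, a4 = 1, a5 = 7.
Check constraint 4: a5 + a2 = 16; constraint 7: a2 - a4 = 8; constraint 10: a4 + a1 = 5. The remaining constraints are straightforward to verify.

Satisfiable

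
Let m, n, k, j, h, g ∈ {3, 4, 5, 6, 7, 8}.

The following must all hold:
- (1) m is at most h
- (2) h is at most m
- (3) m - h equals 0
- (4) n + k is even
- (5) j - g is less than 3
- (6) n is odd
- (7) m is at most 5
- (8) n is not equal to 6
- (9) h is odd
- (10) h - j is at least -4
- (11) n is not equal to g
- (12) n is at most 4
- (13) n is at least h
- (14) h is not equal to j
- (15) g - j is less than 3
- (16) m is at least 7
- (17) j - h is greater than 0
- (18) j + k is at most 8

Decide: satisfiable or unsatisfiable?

Unsatisfiable

From constraints 1 and 16: h ≥ m and m ≥ 7, so h ≥ 7. From constraints 12 and 13: h ≤ n and n ≤ 4, so h ≤ 4. But 4 < 7, so no value of h works.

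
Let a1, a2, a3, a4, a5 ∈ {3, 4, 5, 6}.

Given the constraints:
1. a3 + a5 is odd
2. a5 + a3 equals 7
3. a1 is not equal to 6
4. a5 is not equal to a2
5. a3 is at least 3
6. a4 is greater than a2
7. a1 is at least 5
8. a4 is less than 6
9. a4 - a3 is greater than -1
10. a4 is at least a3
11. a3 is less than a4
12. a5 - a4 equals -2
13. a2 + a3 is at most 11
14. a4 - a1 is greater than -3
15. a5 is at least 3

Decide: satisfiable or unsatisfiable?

Setting (a1, a2, a3, a4, a5) = (5, 4, 4, 5, 3) satisfies everything: constraint 2: a5 + a3 = 7; constraint 9: a4 - a3 = 1, and the others follow.

Satisfiable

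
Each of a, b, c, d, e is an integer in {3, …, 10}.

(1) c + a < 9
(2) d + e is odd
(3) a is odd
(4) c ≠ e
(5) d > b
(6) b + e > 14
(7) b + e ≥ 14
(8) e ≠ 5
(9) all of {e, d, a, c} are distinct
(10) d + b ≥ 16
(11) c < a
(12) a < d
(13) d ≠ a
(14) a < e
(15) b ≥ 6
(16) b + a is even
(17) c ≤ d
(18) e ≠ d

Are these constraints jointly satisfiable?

Satisfiable

Setting (a, b, c, d, e) = (5, 7, 3, 10, 9) satisfies everything: constraint 1: c + a = 8; constraint 6: b + e = 16; constraint 7: b + e = 16, and the others follow.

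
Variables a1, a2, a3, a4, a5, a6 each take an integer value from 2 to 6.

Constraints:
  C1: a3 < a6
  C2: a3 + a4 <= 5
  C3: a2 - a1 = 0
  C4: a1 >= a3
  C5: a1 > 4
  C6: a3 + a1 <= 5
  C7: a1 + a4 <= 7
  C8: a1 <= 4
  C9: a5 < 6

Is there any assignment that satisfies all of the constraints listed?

Unsatisfiable

From constraint 5: a1 ≥ 5. From constraint 8: a1 ≤ 4. But 4 < 5, so no value of a1 works.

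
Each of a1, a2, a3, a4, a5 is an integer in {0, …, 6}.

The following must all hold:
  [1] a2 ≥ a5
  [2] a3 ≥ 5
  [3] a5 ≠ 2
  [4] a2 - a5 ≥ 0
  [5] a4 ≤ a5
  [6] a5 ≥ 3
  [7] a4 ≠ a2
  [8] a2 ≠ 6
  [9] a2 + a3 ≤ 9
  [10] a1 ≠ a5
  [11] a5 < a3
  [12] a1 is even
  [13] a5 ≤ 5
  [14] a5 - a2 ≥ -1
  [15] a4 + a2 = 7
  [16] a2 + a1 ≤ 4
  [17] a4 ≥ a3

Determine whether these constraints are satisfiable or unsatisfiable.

Unsatisfiable

From constraints 2 and 17: a4 ≥ a3 ≥ 5. From constraints 1 and 6: a2 ≥ a5 ≥ 3. Hence a4 + a2 ≥ 8. But constraint 15 requires a4 + a2 = 7, and 7 < 8. Contradiction.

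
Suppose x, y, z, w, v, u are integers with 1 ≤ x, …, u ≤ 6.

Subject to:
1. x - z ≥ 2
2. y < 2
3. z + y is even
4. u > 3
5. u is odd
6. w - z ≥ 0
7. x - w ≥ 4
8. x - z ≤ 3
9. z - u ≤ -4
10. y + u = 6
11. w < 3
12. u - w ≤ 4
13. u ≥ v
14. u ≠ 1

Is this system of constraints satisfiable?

Constraints 7, 8, 9, and 12 give z − x ≥ -3, x − w ≥ 4, w − u ≥ -4, u − z ≥ 4.
Adding all 4 inequalities: the left sides telescope to 0, and the right sides sum to (-3) + 4 + (-4) + 4 = 1. So 0 ≥ 1, which is false.

Unsatisfiable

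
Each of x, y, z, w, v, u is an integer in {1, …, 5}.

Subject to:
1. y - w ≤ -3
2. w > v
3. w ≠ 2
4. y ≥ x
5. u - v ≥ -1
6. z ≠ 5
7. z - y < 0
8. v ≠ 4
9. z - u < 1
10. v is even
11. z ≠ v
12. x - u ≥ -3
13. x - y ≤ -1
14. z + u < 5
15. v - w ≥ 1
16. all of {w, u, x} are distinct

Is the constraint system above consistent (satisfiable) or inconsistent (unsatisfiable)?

Unsatisfiable

Constraints 1, 5, 12, 13, and 15 give x − u ≥ -3, u − v ≥ -1, v − w ≥ 1, w − y ≥ 3, y − x ≥ 1.
Adding all 5 inequalities: the left sides telescope to 0, and the right sides sum to (-3) + (-1) + 1 + 3 + 1 = 1. So 0 ≥ 1, which is false.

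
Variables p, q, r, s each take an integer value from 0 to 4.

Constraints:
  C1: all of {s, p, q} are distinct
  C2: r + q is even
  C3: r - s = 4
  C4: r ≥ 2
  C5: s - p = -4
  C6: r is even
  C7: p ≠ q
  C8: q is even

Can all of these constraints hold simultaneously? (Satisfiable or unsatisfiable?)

Satisfiable

Take p = 4, q = 2, r = 4, s = 0. Then constraint 1: values 0, 4, 2 are distinct; constraint 3: r - s = 4; constraint 5: s - p = -4, and every other listed constraint is also met.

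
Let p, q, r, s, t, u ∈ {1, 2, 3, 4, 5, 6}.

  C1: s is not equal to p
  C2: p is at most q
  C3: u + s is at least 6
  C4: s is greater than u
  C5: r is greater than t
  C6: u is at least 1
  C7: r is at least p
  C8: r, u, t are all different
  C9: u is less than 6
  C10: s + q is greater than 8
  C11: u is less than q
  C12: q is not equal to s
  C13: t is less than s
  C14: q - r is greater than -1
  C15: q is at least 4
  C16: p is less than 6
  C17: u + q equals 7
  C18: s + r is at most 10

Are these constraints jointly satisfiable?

Take p = 5, q = 5, r = 5, s = 4, t = 3, u = 2. Then constraint 3: u + s = 6; constraint 10: s + q = 9, and every other listed constraint is also met.

Satisfiable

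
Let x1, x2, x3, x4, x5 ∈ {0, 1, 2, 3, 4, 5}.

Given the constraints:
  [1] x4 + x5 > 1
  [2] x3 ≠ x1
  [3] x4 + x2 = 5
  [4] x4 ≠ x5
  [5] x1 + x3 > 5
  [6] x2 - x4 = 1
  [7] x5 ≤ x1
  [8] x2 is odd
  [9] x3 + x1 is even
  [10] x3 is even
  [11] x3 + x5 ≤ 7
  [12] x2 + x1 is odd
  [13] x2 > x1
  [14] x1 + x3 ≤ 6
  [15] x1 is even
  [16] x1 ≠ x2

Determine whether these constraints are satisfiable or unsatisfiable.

The assignment x1 = 2, x2 = 3, x3 = 4, x4 = 2, x5 = 1 works:
  constraint 1 holds since x4 + x5 = 3.
  constraint 3 holds since x4 + x2 = 5.
  constraint 5 holds since x1 + x3 = 6.
The rest check out directly.

Satisfiable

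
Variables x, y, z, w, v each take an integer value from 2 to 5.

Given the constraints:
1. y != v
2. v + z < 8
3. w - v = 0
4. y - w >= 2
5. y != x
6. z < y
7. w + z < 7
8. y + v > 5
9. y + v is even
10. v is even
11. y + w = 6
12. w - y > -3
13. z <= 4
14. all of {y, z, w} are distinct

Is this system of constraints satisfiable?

One satisfying assignment is x = 3, y = 4, z = 3, w = 2, v = 2.
For the less obvious constraints — constraint 2: v + z = 5; constraint 3: w - v = 0; constraint 4: y - w = 2 — and the others hold by inspection.

Satisfiable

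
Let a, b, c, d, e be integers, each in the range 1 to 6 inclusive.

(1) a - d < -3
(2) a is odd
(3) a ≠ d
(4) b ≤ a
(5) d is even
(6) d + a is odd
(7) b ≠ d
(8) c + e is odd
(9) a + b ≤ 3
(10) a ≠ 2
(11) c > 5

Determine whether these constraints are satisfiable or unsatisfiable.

Satisfiable

Take a = 1, b = 1, c = 6, d = 6, e = 5. Then constraint 1: a - d = -5; constraint 9: a + b = 2, and every other listed constraint is also met.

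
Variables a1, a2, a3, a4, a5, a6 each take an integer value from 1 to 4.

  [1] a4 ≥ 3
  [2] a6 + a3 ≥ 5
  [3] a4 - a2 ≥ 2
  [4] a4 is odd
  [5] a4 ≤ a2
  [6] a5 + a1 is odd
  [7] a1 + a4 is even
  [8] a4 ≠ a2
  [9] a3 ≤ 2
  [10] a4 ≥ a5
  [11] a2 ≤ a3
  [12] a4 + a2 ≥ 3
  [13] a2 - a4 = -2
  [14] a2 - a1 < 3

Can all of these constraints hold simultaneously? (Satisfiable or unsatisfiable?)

Unsatisfiable

From constraints 1 and 5: a2 ≥ a4 and a4 ≥ 3, so a2 ≥ 3. From constraints 9 and 11: a2 ≤ a3 and a3 ≤ 2, so a2 ≤ 2. But 2 < 3, so no value of a2 works.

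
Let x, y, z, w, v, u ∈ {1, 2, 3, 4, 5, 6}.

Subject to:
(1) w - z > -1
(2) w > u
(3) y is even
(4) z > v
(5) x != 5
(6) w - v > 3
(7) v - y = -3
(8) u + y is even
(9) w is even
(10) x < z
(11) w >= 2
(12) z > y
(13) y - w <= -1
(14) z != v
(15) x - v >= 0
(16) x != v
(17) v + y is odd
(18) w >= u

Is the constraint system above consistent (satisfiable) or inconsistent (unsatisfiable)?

Satisfiable

Take x = 4, y = 4, z = 5, w = 6, v = 1, u = 4. Then constraint 1: w - z = 1; constraint 6: w - v = 5; constraint 7: v - y = -3, and every other listed constraint is also met.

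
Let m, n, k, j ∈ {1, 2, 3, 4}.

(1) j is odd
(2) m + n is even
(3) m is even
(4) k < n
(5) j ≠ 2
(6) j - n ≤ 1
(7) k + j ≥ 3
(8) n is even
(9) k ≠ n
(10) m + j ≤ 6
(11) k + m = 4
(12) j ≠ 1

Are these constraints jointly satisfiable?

Take m = 2, n = 4, k = 2, j = 3. Then constraint 6: j - n = -1; constraint 7: k + j = 5, and every other listed constraint is also met.

Satisfiable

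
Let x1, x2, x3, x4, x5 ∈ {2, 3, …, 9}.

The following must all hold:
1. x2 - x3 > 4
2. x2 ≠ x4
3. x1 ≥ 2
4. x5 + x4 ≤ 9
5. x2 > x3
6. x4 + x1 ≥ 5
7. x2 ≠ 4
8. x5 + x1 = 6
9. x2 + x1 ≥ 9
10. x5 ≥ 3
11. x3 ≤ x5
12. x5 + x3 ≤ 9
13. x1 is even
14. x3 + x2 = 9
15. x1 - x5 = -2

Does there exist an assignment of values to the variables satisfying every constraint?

Setting (x1, x2, x3, x4, x5) = (2, 7, 2, 3, 4) satisfies everything: constraint 1: x2 - x3 = 5; constraint 4: x5 + x4 = 7; constraint 6: x4 + x1 = 5, and the others follow.

Satisfiable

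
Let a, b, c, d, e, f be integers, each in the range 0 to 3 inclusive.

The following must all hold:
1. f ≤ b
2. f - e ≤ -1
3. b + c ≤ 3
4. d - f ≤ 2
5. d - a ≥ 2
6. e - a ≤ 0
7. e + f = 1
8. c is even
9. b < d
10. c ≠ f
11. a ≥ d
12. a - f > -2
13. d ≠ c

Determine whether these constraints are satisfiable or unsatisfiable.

Constraints 2, 4, 5, and 6 give f − d ≥ -2, d − a ≥ 2, a − e ≥ 0, e − f ≥ 1.
Adding all 4 inequalities: the left sides telescope to 0, and the right sides sum to (-2) + 2 + 0 + 1 = 1. So 0 ≥ 1, which is false.

Unsatisfiable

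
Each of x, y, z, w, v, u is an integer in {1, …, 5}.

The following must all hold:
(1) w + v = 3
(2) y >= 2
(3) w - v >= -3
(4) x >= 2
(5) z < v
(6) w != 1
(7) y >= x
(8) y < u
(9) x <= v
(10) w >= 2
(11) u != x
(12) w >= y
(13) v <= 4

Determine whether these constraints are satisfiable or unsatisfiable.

From constraints 2 and 12: w ≥ y ≥ 2. From constraints 4 and 9: v ≥ x ≥ 2. Hence w + v ≥ 4. But constraint 1 requires w + v = 3, and 3 < 4. Contradiction.

Unsatisfiable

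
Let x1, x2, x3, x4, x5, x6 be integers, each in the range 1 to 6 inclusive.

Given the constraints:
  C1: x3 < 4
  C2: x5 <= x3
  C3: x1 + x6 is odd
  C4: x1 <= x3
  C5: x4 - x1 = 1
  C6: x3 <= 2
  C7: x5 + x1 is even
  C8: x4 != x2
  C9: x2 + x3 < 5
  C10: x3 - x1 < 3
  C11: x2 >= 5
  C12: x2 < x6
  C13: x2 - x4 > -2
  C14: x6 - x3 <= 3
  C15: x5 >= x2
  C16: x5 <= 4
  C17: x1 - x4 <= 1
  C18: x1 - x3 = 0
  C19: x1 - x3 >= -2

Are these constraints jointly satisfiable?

Unsatisfiable

From constraints 11 and 15: x5 ≥ x2 and x2 ≥ 5, so x5 ≥ 5. From constraints 2 and 6: x5 ≤ x3 and x3 ≤ 2, so x5 ≤ 2. But 2 < 5, so no value of x5 works.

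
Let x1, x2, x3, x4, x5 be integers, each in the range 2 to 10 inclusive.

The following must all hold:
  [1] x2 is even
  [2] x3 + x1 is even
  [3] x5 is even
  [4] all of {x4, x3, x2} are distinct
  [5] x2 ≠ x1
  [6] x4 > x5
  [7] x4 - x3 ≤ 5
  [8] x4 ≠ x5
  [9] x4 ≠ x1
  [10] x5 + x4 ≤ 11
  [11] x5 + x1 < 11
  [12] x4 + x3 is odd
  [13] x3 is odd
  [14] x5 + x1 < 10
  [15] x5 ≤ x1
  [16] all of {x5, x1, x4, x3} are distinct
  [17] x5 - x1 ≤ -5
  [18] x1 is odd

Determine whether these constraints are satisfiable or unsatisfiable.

Satisfiable

Setting (x1, x2, x3, x4, x5) = (7, 4, 3, 6, 2) satisfies everything: constraint 7: x4 - x3 = 3; constraint 10: x5 + x4 = 8; constraint 11: x5 + x1 = 9, and the others follow.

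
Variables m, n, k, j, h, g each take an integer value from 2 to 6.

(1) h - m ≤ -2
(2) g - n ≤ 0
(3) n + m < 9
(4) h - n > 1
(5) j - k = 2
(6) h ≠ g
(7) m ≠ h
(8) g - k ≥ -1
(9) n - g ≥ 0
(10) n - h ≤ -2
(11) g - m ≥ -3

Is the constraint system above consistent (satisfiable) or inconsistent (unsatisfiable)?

Constraints 1, 9, 10, and 11 give g − m ≥ -3, m − h ≥ 2, h − n ≥ 2, n − g ≥ 0.
Adding all 4 inequalities: the left sides telescope to 0, and the right sides sum to (-3) + 2 + 2 + 0 = 1. So 0 ≥ 1, which is false.

Unsatisfiable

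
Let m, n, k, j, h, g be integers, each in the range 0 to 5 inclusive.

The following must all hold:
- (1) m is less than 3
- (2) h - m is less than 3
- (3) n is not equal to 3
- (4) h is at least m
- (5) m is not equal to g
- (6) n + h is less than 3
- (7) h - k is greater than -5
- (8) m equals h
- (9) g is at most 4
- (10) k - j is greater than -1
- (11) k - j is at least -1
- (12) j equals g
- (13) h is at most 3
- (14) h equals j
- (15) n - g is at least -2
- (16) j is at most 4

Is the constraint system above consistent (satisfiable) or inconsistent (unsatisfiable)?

From constraints 8, 12, and 14, m = h = j = g, so m = g. But constraint 5 says m ≠ g. Contradiction.

Unsatisfiable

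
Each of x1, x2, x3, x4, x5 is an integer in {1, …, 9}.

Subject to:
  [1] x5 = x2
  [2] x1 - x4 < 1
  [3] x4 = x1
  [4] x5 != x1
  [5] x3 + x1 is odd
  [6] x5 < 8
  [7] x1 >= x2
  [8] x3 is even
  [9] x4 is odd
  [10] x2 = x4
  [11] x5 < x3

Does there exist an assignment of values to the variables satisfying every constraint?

From constraints 1, 3, and 10, x5 = x2 = x4 = x1, so x5 = x1. But constraint 4 says x5 ≠ x1. Contradiction.

Unsatisfiable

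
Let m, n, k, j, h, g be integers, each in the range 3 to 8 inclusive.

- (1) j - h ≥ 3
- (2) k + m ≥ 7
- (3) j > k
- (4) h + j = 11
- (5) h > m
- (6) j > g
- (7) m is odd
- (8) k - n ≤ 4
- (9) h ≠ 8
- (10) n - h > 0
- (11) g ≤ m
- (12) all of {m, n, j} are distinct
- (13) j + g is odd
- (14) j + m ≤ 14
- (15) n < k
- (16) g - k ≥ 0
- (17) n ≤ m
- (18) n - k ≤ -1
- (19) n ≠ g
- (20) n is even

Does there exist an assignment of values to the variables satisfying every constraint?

Constraints 5, 10, 11, 16, and 18 give k ≤ g, g ≤ m, m < h, h < n, n < k. Chaining: k ≤ g ≤ m < h < n < k, which forces k < k — impossible.

Unsatisfiable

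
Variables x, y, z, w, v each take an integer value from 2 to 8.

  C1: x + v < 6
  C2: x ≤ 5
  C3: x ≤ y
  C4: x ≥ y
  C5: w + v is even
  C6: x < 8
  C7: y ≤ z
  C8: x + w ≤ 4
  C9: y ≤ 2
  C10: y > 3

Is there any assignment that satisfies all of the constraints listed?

From constraint 10: y ≥ 4. From constraint 9: y ≤ 2. But 2 < 4, so no value of y works.

Unsatisfiable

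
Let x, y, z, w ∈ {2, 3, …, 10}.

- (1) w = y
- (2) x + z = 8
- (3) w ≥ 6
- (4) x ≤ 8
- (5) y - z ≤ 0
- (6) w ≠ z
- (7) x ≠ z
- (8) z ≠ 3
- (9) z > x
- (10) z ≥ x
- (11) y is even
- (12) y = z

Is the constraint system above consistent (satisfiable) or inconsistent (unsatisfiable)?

Unsatisfiable

From constraints 1 and 12, w = y = z, so w = z. But constraint 6 says w ≠ z. Contradiction.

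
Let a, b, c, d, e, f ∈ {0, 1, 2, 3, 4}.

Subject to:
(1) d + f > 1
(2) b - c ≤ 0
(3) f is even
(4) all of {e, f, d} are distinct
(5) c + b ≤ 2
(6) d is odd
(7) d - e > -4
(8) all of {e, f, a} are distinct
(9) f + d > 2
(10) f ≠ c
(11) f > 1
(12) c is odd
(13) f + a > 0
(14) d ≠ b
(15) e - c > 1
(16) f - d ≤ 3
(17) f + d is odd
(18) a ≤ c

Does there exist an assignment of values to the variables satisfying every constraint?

Take a = 0, b = 0, c = 1, d = 1, e = 4, f = 2. Then constraint 1: d + f = 3; constraint 2: b - c = -1; constraint 5: c + b = 1, and every other listed constraint is also met.

Satisfiable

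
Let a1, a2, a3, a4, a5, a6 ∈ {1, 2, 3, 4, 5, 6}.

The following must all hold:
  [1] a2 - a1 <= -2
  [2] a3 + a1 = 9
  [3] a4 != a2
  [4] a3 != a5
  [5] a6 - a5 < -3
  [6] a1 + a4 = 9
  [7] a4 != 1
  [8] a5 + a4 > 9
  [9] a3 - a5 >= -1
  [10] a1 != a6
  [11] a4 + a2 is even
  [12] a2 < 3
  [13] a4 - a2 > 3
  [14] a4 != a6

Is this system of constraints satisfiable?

The assignment a1 = 4, a2 = 1, a3 = 5, a4 = 5, a5 = 6, a6 = 2 works:
  constraint 1 holds since a2 - a1 = -3.
  constraint 2 holds since a3 + a1 = 9.
  constraint 5 holds since a6 - a5 = -4.
The rest check out directly.

Satisfiable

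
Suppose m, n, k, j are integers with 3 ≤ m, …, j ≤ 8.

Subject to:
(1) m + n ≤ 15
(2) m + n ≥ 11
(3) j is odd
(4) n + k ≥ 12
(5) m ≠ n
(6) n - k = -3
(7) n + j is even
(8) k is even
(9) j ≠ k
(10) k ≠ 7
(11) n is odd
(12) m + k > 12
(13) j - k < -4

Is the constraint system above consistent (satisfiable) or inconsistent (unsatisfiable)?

Satisfiable

The assignment m = 7, n = 5, k = 8, j = 3 works:
  constraint 1 holds since m + n = 12.
  constraint 2 holds since m + n = 12.
  constraint 4 holds since n + k = 13.
The rest check out directly.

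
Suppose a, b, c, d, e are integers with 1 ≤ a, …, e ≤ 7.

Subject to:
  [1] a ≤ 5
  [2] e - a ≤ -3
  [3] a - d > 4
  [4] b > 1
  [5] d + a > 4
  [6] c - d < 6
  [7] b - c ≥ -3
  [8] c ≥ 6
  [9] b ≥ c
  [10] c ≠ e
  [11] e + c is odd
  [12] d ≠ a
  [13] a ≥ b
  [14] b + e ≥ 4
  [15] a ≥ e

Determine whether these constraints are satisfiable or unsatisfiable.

Unsatisfiable

From constraints 8 and 9: b ≥ c and c ≥ 6, so b ≥ 6. From constraints 1 and 13: b ≤ a and a ≤ 5, so b ≤ 5. But 5 < 6, so no value of b works.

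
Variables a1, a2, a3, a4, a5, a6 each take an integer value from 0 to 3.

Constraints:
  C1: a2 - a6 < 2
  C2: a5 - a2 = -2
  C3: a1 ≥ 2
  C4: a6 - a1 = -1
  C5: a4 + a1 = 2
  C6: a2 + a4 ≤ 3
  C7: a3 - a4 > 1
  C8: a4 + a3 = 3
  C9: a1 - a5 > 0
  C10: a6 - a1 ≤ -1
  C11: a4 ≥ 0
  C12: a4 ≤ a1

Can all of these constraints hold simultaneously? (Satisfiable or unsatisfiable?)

The assignment a1 = 2, a2 = 2, a3 = 3, a4 = 0, a5 = 0, a6 = 1 works:
  constraint 1 holds since a2 - a6 = 1.
  constraint 2 holds since a5 - a2 = -2.
  constraint 4 holds since a6 - a1 = -1.
The rest check out directly.

Satisfiable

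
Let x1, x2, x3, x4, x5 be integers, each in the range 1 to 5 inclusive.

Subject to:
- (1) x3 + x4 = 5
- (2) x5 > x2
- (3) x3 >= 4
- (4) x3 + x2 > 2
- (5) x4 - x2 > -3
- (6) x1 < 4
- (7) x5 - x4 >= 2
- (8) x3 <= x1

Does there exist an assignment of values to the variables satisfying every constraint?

From constraints 3 and 8: x1 ≥ x3 and x3 ≥ 4, so x1 ≥ 4. From constraint 6: x1 ≤ 3. But 3 < 4, so no value of x1 works.

Unsatisfiable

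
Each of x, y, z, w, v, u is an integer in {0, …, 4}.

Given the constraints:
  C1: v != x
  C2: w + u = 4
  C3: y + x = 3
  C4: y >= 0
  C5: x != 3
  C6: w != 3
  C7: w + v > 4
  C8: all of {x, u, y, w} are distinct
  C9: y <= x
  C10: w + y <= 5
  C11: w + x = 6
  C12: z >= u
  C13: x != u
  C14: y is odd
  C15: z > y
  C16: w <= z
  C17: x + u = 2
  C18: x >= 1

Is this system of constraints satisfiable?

Satisfiable

One satisfying assignment is x = 2, y = 1, z = 4, w = 4, v = 1, u = 0.
For the less obvious constraints — constraint 2: w + u = 4; constraint 3: y + x = 3 — and the others hold by inspection.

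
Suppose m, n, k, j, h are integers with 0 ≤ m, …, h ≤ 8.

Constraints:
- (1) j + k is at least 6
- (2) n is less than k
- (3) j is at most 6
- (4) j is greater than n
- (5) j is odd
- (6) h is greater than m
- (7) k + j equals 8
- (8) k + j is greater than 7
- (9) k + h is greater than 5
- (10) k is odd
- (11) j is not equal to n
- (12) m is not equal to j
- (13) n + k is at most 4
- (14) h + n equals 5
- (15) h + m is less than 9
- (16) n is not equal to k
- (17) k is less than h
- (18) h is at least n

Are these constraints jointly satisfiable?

One satisfying assignment is m = 2, n = 0, k = 3, j = 5, h = 5.
For the less obvious constraints — constraint 1: j + k = 8; constraint 7: k + j = 8; constraint 8: k + j = 8 — and the others hold by inspection.

Satisfiable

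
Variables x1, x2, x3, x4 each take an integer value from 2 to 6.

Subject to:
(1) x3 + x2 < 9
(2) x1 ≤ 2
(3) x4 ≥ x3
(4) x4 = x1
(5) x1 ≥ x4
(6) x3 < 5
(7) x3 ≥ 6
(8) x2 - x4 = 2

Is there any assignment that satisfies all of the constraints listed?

Unsatisfiable

From constraints 3 and 7: x4 ≥ x3 and x3 ≥ 6, so x4 ≥ 6. From constraints 2 and 5: x4 ≤ x1 and x1 ≤ 2, so x4 ≤ 2. But 2 < 6, so no value of x4 works.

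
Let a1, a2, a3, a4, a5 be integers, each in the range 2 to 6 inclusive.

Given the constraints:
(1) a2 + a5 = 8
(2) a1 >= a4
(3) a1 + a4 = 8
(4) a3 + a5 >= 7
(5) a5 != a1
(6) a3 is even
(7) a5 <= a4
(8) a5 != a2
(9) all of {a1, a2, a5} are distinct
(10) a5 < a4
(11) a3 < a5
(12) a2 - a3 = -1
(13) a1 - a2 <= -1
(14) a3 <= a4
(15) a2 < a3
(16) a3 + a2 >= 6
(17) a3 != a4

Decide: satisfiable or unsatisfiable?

Constraints 2, 10, 11, 13, and 15 give a2 < a3, a3 < a5, a5 < a4, a4 ≤ a1, a1 < a2. Chaining: a2 < a3 < a5 < a4 ≤ a1 < a2, which forces a2 < a2 — impossible.

Unsatisfiable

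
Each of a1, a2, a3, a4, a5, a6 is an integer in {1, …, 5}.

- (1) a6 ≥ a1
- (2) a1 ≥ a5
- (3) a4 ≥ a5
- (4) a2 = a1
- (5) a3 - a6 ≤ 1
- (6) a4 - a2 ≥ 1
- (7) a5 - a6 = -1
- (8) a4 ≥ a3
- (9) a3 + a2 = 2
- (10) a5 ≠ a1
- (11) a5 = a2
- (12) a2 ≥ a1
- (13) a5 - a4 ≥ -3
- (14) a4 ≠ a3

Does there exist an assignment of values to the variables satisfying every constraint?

Unsatisfiable

From constraints 4 and 11, a5 = a2 = a1, so a5 = a1. But constraint 10 says a5 ≠ a1. Contradiction.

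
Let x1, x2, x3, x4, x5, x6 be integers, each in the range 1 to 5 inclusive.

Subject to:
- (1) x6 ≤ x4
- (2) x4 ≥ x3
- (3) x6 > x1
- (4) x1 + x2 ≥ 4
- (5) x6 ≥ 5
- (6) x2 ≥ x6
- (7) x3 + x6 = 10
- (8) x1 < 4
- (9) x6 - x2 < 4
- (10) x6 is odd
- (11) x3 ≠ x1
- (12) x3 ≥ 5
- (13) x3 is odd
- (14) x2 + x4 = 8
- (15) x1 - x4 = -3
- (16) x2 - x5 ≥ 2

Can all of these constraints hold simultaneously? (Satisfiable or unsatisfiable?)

From constraints 5 and 6: x2 ≥ x6 ≥ 5. From constraints 2 and 12: x4 ≥ x3 ≥ 5. Hence x2 + x4 ≥ 10. But constraint 14 requires x2 + x4 = 8, and 8 < 10. Contradiction.

Unsatisfiable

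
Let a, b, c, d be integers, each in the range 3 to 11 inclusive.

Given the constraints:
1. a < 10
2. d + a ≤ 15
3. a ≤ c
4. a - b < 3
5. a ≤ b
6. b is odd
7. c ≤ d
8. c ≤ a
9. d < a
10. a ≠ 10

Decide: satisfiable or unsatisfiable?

Unsatisfiable

Constraints 3, 7, and 9 give d < a, a ≤ c, c ≤ d. Chaining: d < a ≤ c ≤ d, which forces d < d — impossible.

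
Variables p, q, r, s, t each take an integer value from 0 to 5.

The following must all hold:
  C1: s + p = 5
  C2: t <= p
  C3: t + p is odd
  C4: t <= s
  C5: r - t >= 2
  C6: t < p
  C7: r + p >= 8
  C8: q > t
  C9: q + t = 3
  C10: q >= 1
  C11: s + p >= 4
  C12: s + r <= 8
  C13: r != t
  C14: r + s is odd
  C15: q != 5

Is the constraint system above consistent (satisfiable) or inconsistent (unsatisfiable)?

Satisfiable

One satisfying assignment is p = 5, q = 3, r = 5, s = 0, t = 0.
For the less obvious constraints — constraint 1: s + p = 5; constraint 5: r - t = 5; constraint 7: r + p = 10 — and the others hold by inspection.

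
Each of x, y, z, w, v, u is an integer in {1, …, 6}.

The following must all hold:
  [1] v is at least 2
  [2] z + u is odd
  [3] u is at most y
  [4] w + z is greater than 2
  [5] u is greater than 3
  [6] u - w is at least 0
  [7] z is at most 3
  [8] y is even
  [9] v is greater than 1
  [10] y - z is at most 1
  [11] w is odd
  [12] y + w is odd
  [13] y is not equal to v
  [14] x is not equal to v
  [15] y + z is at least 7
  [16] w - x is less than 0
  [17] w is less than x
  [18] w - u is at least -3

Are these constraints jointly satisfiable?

Satisfiable

The assignment x = 3, y = 4, z = 3, w = 1, v = 6, u = 4 works:
  constraint 4 holds since w + z = 4.
  constraint 6 holds since u - w = 3.
  constraint 10 holds since y - z = 1.
The rest check out directly.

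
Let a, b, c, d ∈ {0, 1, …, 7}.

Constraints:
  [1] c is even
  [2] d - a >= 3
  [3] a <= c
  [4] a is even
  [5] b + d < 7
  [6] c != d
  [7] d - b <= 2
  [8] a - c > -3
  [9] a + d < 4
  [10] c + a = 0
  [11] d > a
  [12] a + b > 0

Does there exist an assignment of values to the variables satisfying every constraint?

Try a = 0, b = 3, c = 0, d = 3.
Check constraint 2: d - a = 3; constraint 5: b + d = 6. The remaining constraints are straightforward to verify.

Satisfiable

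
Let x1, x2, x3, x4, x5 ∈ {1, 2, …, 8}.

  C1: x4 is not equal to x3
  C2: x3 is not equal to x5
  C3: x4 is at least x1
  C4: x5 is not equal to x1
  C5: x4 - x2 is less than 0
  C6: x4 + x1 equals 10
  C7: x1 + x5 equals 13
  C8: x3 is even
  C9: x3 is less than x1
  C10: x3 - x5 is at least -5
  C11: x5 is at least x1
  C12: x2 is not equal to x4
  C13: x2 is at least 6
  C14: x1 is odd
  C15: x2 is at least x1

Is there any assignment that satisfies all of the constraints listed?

Satisfiable

Take x1 = 5, x2 = 7, x3 = 4, x4 = 5, x5 = 8. Then constraint 5: x4 - x2 = -2; constraint 6: x4 + x1 = 10, and every other listed constraint is also met.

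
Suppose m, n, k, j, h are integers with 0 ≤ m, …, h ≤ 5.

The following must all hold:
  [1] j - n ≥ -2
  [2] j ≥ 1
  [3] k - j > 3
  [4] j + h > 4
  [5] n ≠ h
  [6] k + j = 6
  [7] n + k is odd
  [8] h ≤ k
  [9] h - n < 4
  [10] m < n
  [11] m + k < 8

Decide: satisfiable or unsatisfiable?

One satisfying assignment is m = 0, n = 2, k = 5, j = 1, h = 5.
For the less obvious constraints — constraint 1: j - n = -1; constraint 3: k - j = 4 — and the others hold by inspection.

Satisfiable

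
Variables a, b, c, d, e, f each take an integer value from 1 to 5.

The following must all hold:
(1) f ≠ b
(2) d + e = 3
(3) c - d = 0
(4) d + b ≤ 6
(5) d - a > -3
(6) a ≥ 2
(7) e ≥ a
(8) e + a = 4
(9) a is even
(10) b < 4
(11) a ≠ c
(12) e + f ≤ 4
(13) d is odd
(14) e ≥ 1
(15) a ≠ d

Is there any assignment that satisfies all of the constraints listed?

Satisfiable

Setting (a, b, c, d, e, f) = (2, 3, 1, 1, 2, 2) satisfies everything: constraint 2: d + e = 3; constraint 3: c - d = 0, and the others follow.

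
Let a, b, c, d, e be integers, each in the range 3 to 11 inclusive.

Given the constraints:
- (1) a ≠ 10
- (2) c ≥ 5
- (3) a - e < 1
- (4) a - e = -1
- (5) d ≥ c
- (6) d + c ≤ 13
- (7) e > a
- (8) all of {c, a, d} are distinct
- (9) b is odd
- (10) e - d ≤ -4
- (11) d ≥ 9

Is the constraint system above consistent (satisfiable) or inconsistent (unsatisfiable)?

From constraint 11: d ≥ 9. From constraint 2: c ≥ 5. Hence d + c ≥ 14. But constraint 6 requires d + c ≤ 13, and 13 < 14. Contradiction.

Unsatisfiable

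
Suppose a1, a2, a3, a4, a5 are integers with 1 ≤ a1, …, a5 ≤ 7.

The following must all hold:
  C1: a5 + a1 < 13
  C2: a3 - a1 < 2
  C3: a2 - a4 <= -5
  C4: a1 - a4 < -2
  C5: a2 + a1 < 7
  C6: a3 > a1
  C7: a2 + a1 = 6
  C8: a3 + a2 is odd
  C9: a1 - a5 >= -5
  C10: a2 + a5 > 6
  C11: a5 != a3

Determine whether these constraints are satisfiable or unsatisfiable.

One satisfying assignment is a1 = 4, a2 = 2, a3 = 5, a4 = 7, a5 = 6.
For the less obvious constraints — constraint 1: a5 + a1 = 10; constraint 2: a3 - a1 = 1 — and the others hold by inspection.

Satisfiable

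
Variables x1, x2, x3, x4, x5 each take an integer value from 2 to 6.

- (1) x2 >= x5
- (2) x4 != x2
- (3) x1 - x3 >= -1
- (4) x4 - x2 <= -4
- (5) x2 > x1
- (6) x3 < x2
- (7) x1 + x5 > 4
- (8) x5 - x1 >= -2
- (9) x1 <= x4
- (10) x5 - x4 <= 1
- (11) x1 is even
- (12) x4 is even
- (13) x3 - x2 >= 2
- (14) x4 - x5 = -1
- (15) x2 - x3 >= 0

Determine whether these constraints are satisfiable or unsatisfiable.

Unsatisfiable

Constraints 3, 4, 8, 10, and 13 give x4 − x5 ≥ -1, x5 − x1 ≥ -2, x1 − x3 ≥ -1, x3 − x2 ≥ 2, x2 − x4 ≥ 4.
Adding all 5 inequalities: the left sides telescope to 0, and the right sides sum to (-1) + (-2) + (-1) + 2 + 4 = 2. So 0 ≥ 2, which is false.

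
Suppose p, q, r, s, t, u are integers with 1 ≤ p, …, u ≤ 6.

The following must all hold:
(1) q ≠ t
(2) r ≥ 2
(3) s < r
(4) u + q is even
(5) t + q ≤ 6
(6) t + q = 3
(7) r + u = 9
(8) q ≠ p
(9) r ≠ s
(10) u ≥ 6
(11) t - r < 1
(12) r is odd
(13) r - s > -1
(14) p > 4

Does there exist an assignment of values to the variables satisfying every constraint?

Setting (p, q, r, s, t, u) = (5, 2, 3, 2, 1, 6) satisfies everything: constraint 5: t + q = 3; constraint 6: t + q = 3; constraint 7: r + u = 9, and the others follow.

Satisfiable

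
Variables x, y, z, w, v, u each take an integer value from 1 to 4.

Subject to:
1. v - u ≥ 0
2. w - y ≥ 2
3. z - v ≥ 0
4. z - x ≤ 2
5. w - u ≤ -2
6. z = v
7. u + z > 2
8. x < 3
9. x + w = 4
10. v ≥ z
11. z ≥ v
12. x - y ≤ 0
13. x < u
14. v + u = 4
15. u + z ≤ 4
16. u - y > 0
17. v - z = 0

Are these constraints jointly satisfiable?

Constraints 1, 2, 3, 4, 5, and 12 give w − y ≥ 2, y − x ≥ 0, x − z ≥ -2, z − v ≥ 0, v − u ≥ 0, u − w ≥ 2.
Adding all 6 inequalities: the left sides telescope to 0, and the right sides sum to 2 + 0 + (-2) + 0 + 0 + 2 = 2. So 0 ≥ 2, which is false.

Unsatisfiable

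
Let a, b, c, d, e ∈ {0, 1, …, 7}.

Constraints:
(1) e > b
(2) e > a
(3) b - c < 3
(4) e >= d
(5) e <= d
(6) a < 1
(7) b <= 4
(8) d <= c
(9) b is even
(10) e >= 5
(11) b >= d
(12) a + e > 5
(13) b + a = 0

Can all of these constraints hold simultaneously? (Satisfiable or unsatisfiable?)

Unsatisfiable

From constraints 5 and 10: d ≥ e and e ≥ 5, so d ≥ 5. From constraints 7 and 11: d ≤ b and b ≤ 4, so d ≤ 4. But 4 < 5, so no value of d works.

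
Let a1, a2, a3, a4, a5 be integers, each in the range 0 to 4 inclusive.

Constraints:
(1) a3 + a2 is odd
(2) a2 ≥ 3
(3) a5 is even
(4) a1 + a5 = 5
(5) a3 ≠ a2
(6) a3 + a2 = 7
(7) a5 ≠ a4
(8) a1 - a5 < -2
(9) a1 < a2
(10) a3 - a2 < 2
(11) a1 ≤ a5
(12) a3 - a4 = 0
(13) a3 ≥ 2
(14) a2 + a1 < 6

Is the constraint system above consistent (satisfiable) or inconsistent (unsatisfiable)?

Satisfiable

The assignment a1 = 1, a2 = 4, a3 = 3, a4 = 3, a5 = 4 works:
  constraint 4 holds since a1 + a5 = 5.
  constraint 6 holds since a3 + a2 = 7.
  constraint 8 holds since a1 - a5 = -3.
The rest check out directly.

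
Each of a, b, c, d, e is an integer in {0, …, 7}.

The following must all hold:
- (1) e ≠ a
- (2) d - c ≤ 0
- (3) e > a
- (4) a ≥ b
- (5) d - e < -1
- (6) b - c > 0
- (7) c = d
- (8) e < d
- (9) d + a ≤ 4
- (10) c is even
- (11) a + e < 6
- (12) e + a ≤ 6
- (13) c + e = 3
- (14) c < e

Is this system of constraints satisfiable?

Constraints 2, 3, 4, 6, and 8 give c < b, b ≤ a, a < e, e < d, d ≤ c. Chaining: c < b ≤ a < e < d ≤ c, which forces c < c — impossible.

Unsatisfiable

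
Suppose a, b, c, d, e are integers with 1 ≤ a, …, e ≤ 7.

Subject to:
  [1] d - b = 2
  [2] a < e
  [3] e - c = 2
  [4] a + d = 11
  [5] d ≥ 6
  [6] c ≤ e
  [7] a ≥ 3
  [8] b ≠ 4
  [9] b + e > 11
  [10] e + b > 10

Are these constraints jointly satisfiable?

Satisfiable

Setting (a, b, c, d, e) = (4, 5, 5, 7, 7) satisfies everything: constraint 1: d - b = 2; constraint 3: e - c = 2; constraint 4: a + d = 11, and the others follow.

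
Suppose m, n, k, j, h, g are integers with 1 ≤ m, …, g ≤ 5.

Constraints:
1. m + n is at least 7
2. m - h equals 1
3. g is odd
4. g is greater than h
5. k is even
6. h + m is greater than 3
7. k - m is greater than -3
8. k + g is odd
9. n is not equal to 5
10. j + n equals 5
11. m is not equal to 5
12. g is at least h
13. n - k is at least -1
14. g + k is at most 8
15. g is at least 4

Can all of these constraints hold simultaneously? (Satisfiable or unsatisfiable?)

Satisfiable

The assignment m = 3, n = 4, k = 2, j = 1, h = 2, g = 5 works:
  constraint 1 holds since m + n = 7.
  constraint 2 holds since m - h = 1.
The rest check out directly.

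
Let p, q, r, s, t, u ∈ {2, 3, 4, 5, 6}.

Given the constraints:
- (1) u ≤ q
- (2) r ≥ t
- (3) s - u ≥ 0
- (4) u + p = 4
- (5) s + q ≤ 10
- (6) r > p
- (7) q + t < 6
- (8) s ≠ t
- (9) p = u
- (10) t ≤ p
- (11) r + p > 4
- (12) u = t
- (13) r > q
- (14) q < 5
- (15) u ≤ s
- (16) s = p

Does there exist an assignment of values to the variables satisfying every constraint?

From constraints 9, 12, and 16, s = p = u = t, so s = t. But constraint 8 says s ≠ t. Contradiction.

Unsatisfiable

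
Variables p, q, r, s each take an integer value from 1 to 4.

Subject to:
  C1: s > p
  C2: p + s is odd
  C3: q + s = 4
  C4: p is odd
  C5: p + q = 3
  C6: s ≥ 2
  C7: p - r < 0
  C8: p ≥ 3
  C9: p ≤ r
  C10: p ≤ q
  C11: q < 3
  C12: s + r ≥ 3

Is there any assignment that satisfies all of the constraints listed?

From constraints 8 and 10: q ≥ p ≥ 3. From constraint 6: s ≥ 2. Hence q + s ≥ 5. But constraint 3 requires q + s = 4, and 4 < 5. Contradiction.

Unsatisfiable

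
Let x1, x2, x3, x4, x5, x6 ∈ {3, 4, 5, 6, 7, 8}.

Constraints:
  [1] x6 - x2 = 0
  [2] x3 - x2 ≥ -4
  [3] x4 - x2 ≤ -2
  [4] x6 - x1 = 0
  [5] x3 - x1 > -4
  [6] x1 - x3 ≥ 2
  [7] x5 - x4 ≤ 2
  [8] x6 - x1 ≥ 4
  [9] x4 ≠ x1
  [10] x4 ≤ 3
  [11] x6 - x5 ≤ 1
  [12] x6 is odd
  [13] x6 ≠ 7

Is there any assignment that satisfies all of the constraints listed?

Unsatisfiable

Constraints 2, 3, 6, 7, 8, and 11 give x5 − x6 ≥ -1, x6 − x1 ≥ 4, x1 − x3 ≥ 2, x3 − x2 ≥ -4, x2 − x4 ≥ 2, x4 − x5 ≥ -2.
Adding all 6 inequalities: the left sides telescope to 0, and the right sides sum to (-1) + 4 + 2 + (-4) + 2 + (-2) = 1. So 0 ≥ 1, which is false.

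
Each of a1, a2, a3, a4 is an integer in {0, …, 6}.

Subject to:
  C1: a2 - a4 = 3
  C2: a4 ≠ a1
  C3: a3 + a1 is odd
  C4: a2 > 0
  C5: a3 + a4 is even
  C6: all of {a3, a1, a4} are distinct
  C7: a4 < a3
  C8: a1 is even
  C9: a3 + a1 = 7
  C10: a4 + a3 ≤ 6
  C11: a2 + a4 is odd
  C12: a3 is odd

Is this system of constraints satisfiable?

Satisfiable

One satisfying assignment is a1 = 2, a2 = 4, a3 = 5, a4 = 1.
For the less obvious constraints — constraint 1: a2 - a4 = 3; constraint 9: a3 + a1 = 7 — and the others hold by inspection.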